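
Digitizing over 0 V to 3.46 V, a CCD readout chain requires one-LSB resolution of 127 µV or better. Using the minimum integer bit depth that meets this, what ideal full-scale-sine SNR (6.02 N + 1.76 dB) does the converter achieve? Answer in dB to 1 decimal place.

V_FS = 3.46 V.
3.46 V / 127 µV = 27240. Since 2^14 = 16384 and 2^15 = 32768, N = 15.
Ideal SNR at N = 15: 6.02·15 + 1.76 = 92.1 dB.

92.1 dB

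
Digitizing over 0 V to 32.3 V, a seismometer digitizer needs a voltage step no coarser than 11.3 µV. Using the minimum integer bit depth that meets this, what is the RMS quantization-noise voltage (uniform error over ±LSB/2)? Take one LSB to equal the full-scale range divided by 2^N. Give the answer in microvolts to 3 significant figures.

Span = 32.3 V.
Levels needed ≥ 32.3/11.3 µV = 2.858e6. 2^22 = 4194304 suffices, so N_min = 22.
LSB = 32.3 V ÷ 2^22 = 32.3/4194304 V = 7.7009 µV.
V_rms = LSB/√12 = 2.22 µV.

2.22 µV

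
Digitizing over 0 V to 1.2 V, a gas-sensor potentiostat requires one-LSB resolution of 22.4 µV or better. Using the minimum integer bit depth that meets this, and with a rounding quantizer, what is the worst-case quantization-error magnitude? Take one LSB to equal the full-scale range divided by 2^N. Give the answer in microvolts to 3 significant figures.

Full-scale range = 1.2 V.
1.2 V / 22.4 µV = 53570. Since 2^15 = 32768 and 2^16 = 65536, N = 16.
Step size = 1.2/65536 V = 18.311 µV.
Max error for round-to-nearest is LSB/2 = 9.16 µV.

9.16 µV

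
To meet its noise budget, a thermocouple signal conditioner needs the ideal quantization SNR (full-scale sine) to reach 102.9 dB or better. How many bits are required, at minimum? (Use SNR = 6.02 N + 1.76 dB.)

Solving 6.02 N ≥ 102.9 − 1.76: N ≥ 16.801. Round up → N = 17.

17 bits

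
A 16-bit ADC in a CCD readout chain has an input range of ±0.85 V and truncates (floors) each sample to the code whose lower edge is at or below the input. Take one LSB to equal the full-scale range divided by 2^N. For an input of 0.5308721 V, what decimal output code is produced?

Span: 0.85 V − (-0.85 V) = 1.7 V. LSB = 1.7 V / 2^16 ≈ 25.94 µV.
code = ⌊(V_in − V_min)/LSB⌋ = ⌊(V_in − V_min) × 2^16 / range⌋
     = ⌊(0.5308721 − (-0.85)) × 65536 / 1.7⌋ = ⌊1.3808721 × 65536/1.7⌋
     = ⌊53233.432⌋ = 53233.

53233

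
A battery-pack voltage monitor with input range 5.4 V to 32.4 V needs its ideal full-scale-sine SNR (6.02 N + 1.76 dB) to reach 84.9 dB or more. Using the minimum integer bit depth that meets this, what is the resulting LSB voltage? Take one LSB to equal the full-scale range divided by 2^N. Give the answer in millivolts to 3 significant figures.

1.65 mV

Span: 32.4 V − (5.4 V) = 27 V.
Solving 6.02 N ≥ 84.9 − 1.76: N ≥ 13.811. Round up → N = 14.
Step size = 27/16384 V = 1.65 mV.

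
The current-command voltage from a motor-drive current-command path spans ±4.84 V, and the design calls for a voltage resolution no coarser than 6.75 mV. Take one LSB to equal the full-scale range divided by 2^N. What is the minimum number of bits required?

Span: 4.84 V − (-4.84 V) = 9.68 V.
Need 2^N ≥ 9.68 V / 6.75 mV = 1434 → N_min = 11.

11 bits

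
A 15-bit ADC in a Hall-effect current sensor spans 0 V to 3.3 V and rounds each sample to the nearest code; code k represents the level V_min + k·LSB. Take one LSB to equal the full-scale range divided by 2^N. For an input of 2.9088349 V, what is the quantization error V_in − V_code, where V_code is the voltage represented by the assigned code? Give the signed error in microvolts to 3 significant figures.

V_FS = 3.3 V. LSB = 3.3 V / 2^15 ≈ 100.7 µV.
Position in LSBs: (2.9088349 − (0)) × 32768/3.3 = 28883.8491; rounding gives k = 28884.
V_code = V_min + k × range/2^15 = 0 + 28884 × 3.3/32768 = 2.9088500977 V.
V_in − V_code = 2.9088349 − (2.9088500977) = −15.2 µV.

−15.2 µV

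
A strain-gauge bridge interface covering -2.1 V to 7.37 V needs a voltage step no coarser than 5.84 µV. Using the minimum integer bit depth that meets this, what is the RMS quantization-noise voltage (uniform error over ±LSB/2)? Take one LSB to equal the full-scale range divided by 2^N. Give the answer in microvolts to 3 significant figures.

1.30 µV

Span: 7.37 V − (-2.1 V) = 9.47 V.
Required number of levels: 9.47/5.84 µV = 1.6216e6; smallest N with 2^N ≥ that is 21.
LSB = 9.47 V ÷ 2^21 = 9.47/2097152 V = 4.5156 µV.
V_rms = LSB/√12 = 1.30 µV.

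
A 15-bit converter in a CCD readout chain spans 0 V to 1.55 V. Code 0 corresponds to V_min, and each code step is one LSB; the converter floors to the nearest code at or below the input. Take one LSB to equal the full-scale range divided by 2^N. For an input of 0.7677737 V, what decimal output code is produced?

16231

V_FS = 1.55 V. LSB = 1.55 V / 2^15 ≈ 47.30 µV.
V_in − V_min = 0.7677737 − (0) = 0.7677737 V.
Divide by LSB: 0.7677737 × 32768/1.55 = 16231.2314.
Truncating gives code 16231.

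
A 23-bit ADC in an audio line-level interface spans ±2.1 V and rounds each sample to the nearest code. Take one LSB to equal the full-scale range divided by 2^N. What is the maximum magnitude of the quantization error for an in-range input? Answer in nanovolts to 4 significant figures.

250.3 nV

Full-scale range = 2.1 V − (-2.1 V) = 4.2 V.
Step size = 4.2/8388608 V = 0.500679 µV.
Worst-case error for round-to-nearest is half an LSB: 250.3 nV.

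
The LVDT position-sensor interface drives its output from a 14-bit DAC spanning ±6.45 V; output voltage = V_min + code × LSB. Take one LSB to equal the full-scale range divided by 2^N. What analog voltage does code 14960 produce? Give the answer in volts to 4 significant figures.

Range = 6.45 − (-6.45) = 12.9 V. LSB = 12.9 V / 2^14.
Output = V_min + (14960/16384) × range = -6.45 + 0.913086 × 12.9 V
      = -6.45 V + 11.7788 V = 5.32881 V.

5.329 V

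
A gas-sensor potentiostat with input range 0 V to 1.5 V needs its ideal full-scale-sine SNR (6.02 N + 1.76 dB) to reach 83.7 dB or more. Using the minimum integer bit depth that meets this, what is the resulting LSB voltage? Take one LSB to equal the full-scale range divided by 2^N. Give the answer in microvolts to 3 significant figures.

Full-scale range = 1.5 V.
6.02 N + 1.76 ≥ 83.7 gives N ≥ 13.611, so the minimum integer is 14.
LSB = 1.5 V / 2^14 = 91.6 µV.

91.6 µV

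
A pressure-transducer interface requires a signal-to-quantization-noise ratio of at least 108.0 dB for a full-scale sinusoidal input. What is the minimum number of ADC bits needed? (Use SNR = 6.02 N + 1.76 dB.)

6.02 N + 1.76 ≥ 108.0 gives N ≥ 17.648, so the minimum integer is 18.

18 bits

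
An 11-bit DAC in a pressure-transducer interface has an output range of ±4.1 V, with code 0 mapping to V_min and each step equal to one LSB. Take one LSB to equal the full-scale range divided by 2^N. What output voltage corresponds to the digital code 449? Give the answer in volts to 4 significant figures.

-2.302 V

Full-scale range = 4.1 V − (-4.1 V) = 8.2 V. LSB = 8.2 V / 2^11.
V_out = V_min + code × LSB = -4.1 V + 449 × 8.2 V / 2048
      = -4.1 + 1.79775 = -2.30225 V.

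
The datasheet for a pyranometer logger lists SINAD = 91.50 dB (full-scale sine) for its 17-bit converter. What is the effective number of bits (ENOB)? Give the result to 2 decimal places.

14.91 bits

ENOB = (91.50 − 1.76)/6.02 = 14.9070 bits.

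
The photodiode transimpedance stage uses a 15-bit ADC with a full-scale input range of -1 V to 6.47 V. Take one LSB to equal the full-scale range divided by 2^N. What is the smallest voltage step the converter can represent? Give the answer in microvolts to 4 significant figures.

Range = 6.47 − (-1) = 7.47 V.
Number of codes = 2^15 = 32768.
LSB = 7.47 V ÷ 2^15 = 7.47/32768 V = 228.0 µV.

228.0 µV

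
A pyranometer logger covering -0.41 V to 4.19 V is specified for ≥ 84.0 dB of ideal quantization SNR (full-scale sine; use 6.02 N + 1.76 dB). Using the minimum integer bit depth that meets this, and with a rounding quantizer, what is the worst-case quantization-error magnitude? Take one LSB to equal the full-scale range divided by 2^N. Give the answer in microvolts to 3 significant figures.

140 µV

Span: 4.19 V − (-0.41 V) = 4.6 V.
Solving 6.02 N ≥ 84.0 − 1.76: N ≥ 13.661. Round up → N = 14.
LSB = 4.6 V ÷ 2^14 = 4.6/16384 V = 280.76 µV.
Max error for round-to-nearest is LSB/2 = 140 µV.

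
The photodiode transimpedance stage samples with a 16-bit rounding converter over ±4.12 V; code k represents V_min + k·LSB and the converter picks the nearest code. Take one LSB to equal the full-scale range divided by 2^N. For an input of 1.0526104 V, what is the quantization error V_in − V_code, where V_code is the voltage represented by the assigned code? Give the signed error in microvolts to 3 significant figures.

Full-scale range = 4.12 V − (-4.12 V) = 8.24 V. LSB = 8.24 V / 2^16 ≈ 125.7 µV.
(V_in − V_min)/LSB = (1.0526104 − (-4.12)) × 65536/8.24 = 41139.8295 → nearest code k = 41140.
Reconstructed level: -4.12 + 41140 × 8.24/65536 V = 1.0526318359 V.
Error = V_in − V_code = 1.0526104 − (1.0526318359) = −21.4 µV.

−21.4 µV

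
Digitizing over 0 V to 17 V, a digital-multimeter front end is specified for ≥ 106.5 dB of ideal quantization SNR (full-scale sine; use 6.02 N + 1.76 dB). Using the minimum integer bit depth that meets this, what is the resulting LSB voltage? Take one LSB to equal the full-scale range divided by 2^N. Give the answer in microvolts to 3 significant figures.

Full-scale range = 17 V.
Required N = ⌈(106.5 − 1.76)/6.02⌉ = ⌈17.399⌉ = 18.
LSB = 17 V / 2^18 = 64.8 µV.

64.8 µV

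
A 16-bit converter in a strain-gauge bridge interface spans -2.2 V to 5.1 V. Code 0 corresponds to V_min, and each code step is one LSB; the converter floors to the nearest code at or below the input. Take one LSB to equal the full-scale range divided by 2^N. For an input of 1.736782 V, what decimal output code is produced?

Range = 5.1 − (-2.2) = 7.3 V. LSB = 7.3 V / 2^16 ≈ 111.4 µV.
code = ⌊(V_in − V_min)/LSB⌋ = ⌊(V_in − V_min) × 2^16 / range⌋
     = ⌊(1.736782 − (-2.2)) × 65536 / 7.3⌋ = ⌊3.936782 × 65536/7.3⌋
     = ⌊35342.595⌋ = 35342.

35342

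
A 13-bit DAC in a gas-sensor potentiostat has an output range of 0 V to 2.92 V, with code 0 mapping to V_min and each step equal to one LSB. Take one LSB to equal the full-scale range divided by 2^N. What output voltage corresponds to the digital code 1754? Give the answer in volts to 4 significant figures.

0.6252 V

Full-scale range = 2.92 V. LSB = 2.92 V / 2^13.
V_out = 0 + 1754 × (2.92/8192) V
      = 0 V + 0.625205 V = 0.625205 V.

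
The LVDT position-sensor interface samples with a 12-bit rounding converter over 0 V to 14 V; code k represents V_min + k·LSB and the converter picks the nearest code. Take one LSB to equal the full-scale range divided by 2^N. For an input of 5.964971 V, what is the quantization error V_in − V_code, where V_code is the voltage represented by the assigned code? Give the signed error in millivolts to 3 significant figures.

Span = 14 V. LSB = 14 V / 2^12 ≈ 3.418 mV.
Position in LSBs: (5.964971 − (0)) × 4096/14 = 1745.1801; rounding gives k = 1745.
V_code = V_min + k × range/2^12 = 0 + 1745 × 14/4096 = 5.964355469 V.
e = 5.964971 − (5.964355469) = +0.616 mV.

+0.616 mV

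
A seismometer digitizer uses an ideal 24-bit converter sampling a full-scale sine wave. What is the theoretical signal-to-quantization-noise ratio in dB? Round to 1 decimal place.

For an ideal N-bit converter with full-scale sine input, SNR = 6.02 N + 1.76 dB. SNR = 6.02 × 24 + 1.76 = 144.48 + 1.76 = 146.24 dB.

146.2 dB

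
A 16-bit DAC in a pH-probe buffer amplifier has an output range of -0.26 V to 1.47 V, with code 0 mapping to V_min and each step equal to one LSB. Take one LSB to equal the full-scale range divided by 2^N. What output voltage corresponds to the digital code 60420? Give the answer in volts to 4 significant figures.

Span: 1.47 V − (-0.26 V) = 1.73 V. LSB = 1.73 V / 2^16.
V_out = -0.26 + 60420 × (1.73/65536) V
      = -0.26 V + 1.59495 V = 1.33495 V.

1.335 V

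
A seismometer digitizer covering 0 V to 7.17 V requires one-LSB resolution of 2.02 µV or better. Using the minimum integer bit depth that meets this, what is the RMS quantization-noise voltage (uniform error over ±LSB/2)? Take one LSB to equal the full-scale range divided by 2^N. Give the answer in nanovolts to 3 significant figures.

V_FS = 7.17 V.
Levels needed ≥ 7.17/2.02 µV = 3.550e6. 2^22 = 4194304 suffices, so N_min = 22.
One LSB is 7.17 V / 4194304 = 1.7095 µV.
σ_q = LSB/√12 = 1.7095 µV/3.4641 = 493 nV.

493 nV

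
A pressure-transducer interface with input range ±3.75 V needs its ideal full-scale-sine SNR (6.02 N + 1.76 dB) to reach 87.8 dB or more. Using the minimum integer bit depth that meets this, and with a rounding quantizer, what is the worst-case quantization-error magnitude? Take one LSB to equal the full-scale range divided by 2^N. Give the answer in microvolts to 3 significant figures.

Range = 3.75 − (-3.75) = 7.5 V.
N ≥ (87.8 − 1.76)/6.02 = 14.292 → N_min = 15.
One LSB is 7.5 V / 32768 = 228.88 µV.
Half an LSB is 114 µV.

114 µV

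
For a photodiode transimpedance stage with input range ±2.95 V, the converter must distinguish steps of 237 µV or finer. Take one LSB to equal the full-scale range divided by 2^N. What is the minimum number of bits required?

The full-scale span is 2.95 − (-2.95) = 5.9 V.
Levels needed ≥ 5.9/237 µV = 24890. 2^15 = 32768 suffices, so N_min = 15.

15 bits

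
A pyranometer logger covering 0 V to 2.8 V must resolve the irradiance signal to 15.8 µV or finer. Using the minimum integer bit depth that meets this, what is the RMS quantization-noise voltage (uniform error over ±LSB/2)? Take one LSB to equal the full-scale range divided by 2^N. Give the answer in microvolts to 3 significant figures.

V_FS = 2.8 V.
Required number of levels: 2.8/15.8 µV = 177220; smallest N with 2^N ≥ that is 18.
One LSB is 2.8 V / 262144 = 10.681 µV.
V_rms = LSB/√12 = 3.08 µV.

3.08 µV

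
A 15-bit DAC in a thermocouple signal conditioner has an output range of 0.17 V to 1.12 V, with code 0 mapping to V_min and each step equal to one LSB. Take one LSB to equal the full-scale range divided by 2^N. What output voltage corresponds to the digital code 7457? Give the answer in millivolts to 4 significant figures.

Range = 1.12 − (0.17) = 0.95 V. LSB = 0.95 V / 2^15.
Output = V_min + (7457/32768) × range = 0.17 + 0.227570 × 0.95 V
      = 0.17 + 0.216191 = 0.386191 V.

386.2 mV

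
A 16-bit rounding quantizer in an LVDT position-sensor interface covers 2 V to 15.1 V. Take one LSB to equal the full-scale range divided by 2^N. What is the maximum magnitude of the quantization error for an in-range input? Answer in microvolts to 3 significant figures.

99.9 µV

The full-scale span is 15.1 − (2) = 13.1 V.
One LSB is 13.1 V / 65536 = 199.89 µV.
Worst-case error for round-to-nearest is half an LSB: 99.9 µV.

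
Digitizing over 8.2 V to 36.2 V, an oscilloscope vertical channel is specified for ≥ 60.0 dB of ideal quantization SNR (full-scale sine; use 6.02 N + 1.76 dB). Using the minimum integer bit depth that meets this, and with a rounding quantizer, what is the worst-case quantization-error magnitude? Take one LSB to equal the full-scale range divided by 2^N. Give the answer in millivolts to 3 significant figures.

Span: 36.2 V − (8.2 V) = 28 V.
Required N = ⌈(60.0 − 1.76)/6.02⌉ = ⌈9.674⌉ = 10.
One LSB is 28 V / 1024 = 27.344 mV.
Max error for round-to-nearest is LSB/2 = 13.7 mV.

13.7 mV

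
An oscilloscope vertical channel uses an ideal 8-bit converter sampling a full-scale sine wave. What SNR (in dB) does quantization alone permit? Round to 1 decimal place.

49.9 dB

SNR = 6.02·8 + 1.76 = 49.92 dB.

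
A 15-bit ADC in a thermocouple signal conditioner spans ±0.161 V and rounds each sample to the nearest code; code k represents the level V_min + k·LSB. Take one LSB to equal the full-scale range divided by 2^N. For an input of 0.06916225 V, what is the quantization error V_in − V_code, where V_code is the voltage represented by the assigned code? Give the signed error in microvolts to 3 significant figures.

Full-scale range = 0.161 V − (-0.161 V) = 0.322 V. LSB = 0.322 V / 2^15 ≈ 9.827 µV.
(V_in − V_min)/LSB = (0.06916225 − (-0.161)) × 32768/0.322 = 23422.2255 → nearest code k = 23422.
V_code = V_min + k × range/2^15 = -0.161 + 23422 × 0.322/32768 = 0.069160034180 V.
e = 0.06916225 − (0.069160034180) = +2.22 µV.

+2.22 µV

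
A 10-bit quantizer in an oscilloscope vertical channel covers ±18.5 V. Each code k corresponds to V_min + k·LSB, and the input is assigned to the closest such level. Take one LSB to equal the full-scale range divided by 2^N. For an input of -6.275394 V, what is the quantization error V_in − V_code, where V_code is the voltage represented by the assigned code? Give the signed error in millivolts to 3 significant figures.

+11.7 mV

The full-scale span is 18.5 − (-18.5) = 37 V. LSB = 37 V / 2^10 ≈ 36.13 mV.
(-6.275394 − (-18.5)) / LSB = 12.224606 × 1024/37 = 338.3242. Nearest integer: k = 338.
V_code = -18.5 + (338/1024) × 37 = -6.287109375 V.
Error = V_in − V_code = -6.275394 − (-6.287109375) = +11.7 mV.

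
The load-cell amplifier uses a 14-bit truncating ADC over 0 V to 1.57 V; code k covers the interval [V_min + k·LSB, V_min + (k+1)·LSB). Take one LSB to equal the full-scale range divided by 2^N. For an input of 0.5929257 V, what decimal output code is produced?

Range is 1.57 V. LSB = 1.57 V / 2^14 ≈ 95.83 µV.
V_in − V_min = 0.5929257 − (0) = 0.5929257 V.
Divide by LSB: 0.5929257 × 16384/1.57 = 6187.5762.
Truncating gives code 6187.

6187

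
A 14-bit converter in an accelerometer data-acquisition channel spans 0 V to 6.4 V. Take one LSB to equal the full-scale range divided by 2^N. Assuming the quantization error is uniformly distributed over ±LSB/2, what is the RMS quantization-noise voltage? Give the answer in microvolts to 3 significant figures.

V_FS = 6.4 V.
LSB = 6.4 V ÷ 2^14 = 6.4/16384 V = 390.63 µV.
RMS of a uniform error over width LSB is LSB/√12 = 113 µV.

113 µV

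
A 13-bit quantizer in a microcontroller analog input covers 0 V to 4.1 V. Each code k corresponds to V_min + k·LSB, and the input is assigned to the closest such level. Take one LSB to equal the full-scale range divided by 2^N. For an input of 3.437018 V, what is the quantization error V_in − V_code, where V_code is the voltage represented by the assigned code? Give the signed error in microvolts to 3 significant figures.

Span = 4.1 V. LSB = 4.1 V / 2^13 ≈ 0.5005 mV.
(V_in − V_min)/LSB = (3.437018 − (0)) × 8192/4.1 = 6867.3296 → nearest code k = 6867.
Reconstructed level: 0 + 6867 × 4.1/8192 V = 3.436853027 V.
Error = V_in − V_code = 3.437018 − (3.436853027) = +165 µV.

+165 µV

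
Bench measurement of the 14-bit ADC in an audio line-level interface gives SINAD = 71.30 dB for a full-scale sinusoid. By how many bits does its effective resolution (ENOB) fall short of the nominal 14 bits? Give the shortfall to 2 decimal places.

2.45 bits

N_eff = (71.30 − 1.76)/6.02 = 11.5515 bits.
Lost resolution: 14 − 11.5515 = 2.4485 bits.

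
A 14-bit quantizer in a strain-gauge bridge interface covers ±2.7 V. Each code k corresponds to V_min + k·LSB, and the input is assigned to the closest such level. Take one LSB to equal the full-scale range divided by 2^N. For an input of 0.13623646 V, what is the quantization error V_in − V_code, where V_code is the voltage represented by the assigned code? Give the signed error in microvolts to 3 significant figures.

+116 µV

The full-scale span is 2.7 − (-2.7) = 5.4 V. LSB = 5.4 V / 2^14 ≈ 329.6 µV.
Position in LSBs: (0.13623646 − (-2.7)) × 16384/5.4 = 8605.3515; rounding gives k = 8605.
V_code = V_min + k × range/2^14 = -2.7 + 8605 × 5.4/16384 = 0.13612060547 V.
e = 0.13623646 − (0.13612060547) = +116 µV.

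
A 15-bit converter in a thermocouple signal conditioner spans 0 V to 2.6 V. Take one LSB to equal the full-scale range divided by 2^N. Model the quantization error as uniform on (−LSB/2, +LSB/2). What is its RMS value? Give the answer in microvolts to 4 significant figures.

Span = 2.6 V.
LSB = 2.6 V ÷ 2^15 = 2.6/32768 V = 79.3457 µV.
V_rms = LSB/√12 = 79.3457 µV / √12 = 22.91 µV.

22.91 µV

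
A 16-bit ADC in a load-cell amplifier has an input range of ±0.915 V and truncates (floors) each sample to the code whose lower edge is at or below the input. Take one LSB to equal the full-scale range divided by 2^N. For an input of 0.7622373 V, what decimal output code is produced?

60065

Span: 0.915 V − (-0.915 V) = 1.83 V. LSB = 1.83 V / 2^16 ≈ 27.92 µV.
code = ⌊(V_in − V_min)/LSB⌋ = ⌊(V_in − V_min) × 2^16 / range⌋
     = ⌊(0.7622373 − (-0.915)) × 65536 / 1.83⌋ = ⌊1.6772373 × 65536/1.83⌋
     = ⌊60065.259⌋ = 60065.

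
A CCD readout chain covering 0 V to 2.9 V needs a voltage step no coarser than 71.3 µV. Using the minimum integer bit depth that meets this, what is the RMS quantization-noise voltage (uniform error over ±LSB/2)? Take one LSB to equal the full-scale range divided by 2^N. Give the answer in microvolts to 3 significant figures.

12.8 µV

Full-scale range = 2.9 V.
2.9 V / 71.3 µV = 40670. Since 2^15 = 32768 and 2^16 = 65536, N = 16.
LSB = 2.9 V ÷ 2^16 = 2.9/65536 V = 44.250 µV.
RMS noise = LSB/√12 = 12.8 µV.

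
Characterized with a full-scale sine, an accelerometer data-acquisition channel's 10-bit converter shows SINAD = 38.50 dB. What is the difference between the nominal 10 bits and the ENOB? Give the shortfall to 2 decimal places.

3.90 bits

ENOB = (SINAD − 1.76)/6.02 = (38.50 − 1.76)/6.02 = 6.1030 bits.
10 − 6.1030 = 3.90 bits below nominal.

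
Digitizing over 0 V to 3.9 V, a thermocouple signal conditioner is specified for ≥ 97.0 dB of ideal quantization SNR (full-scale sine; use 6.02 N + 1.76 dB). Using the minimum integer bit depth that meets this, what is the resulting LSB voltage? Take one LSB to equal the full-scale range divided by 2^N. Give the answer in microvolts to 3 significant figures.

59.5 µV

Range is 3.9 V.
Required N = ⌈(97.0 − 1.76)/6.02⌉ = ⌈15.821⌉ = 16.
LSB = 3.9 V ÷ 2^16 = 3.9/65536 V = 59.5 µV.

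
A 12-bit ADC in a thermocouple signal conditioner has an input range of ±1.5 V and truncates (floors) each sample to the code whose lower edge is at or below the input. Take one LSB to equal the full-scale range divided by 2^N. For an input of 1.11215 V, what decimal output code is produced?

3566

Range = 1.5 − (-1.5) = 3 V. LSB = 3 V / 2^12 ≈ 0.7324 mV.
(V_in − V_min) × 2^12/range = (1.11215 − (-1.5)) × 4096/3 = 3566.455.
Floor → code = 3566.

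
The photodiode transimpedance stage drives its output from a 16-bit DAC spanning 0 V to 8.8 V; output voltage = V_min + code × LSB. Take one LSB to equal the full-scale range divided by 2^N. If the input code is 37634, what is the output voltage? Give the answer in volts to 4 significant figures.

V_FS = 8.8 V. LSB = 8.8 V / 2^16.
V_out = 0 + 37634 × (8.8/65536) V
      = 0 + 5.05339 = 5.05339 V.

5.053 V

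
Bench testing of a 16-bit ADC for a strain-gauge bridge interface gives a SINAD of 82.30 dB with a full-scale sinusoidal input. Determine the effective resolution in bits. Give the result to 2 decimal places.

13.38 bits

Inverting SNR = 6.02 N + 1.76: N_eff = (82.30 − 1.76)/6.02 = 13.3787.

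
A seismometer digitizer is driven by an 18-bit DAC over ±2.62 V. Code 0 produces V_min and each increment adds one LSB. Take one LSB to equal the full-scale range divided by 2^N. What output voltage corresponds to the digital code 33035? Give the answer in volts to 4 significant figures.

-1.960 V

Span: 2.62 V − (-2.62 V) = 5.24 V. LSB = 5.24 V / 2^18.
V_out = V_min + code × LSB = -2.62 V + 33035 × 5.24 V / 262144
      = -2.62 + 0.660337 = -1.95966 V.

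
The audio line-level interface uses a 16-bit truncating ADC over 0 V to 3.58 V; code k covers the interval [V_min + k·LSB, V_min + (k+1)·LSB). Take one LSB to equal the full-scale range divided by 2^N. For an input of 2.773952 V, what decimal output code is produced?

50780

Span = 3.58 V. LSB = 3.58 V / 2^16 ≈ 54.63 µV.
(V_in − V_min) × 2^16/range = (2.773952 − (0)) × 65536/3.58 = 50780.368.
Floor → code = 50780.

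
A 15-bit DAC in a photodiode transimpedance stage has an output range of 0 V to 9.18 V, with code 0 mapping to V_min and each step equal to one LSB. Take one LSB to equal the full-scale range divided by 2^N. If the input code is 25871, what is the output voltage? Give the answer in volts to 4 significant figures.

Span = 9.18 V. LSB = 9.18 V / 2^15.
V_out = 0 + 25871 × (9.18/32768) V
      = 0 V + 7.24780 V = 7.24780 V.

7.248 V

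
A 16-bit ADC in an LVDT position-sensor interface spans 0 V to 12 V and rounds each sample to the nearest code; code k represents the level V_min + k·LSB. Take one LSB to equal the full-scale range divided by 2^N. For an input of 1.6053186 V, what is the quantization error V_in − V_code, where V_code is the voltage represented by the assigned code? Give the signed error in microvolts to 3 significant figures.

Range is 12 V. LSB = 12 V / 2^16 ≈ 183.1 µV.
(1.6053186 − (0)) / LSB = 1.6053186 × 65536/12 = 8767.1800. Nearest integer: k = 8767.
V_code = 0 + (8767/65536) × 12 = 1.6052856445 V.
e = 1.6053186 − (1.6052856445) = +33.0 µV.

+33.0 µV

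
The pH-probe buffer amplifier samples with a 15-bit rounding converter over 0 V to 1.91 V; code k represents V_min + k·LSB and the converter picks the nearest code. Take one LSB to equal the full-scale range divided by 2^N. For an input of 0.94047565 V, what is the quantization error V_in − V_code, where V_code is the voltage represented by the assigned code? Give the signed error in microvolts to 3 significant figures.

Full-scale range = 1.91 V. LSB = 1.91 V / 2^15 ≈ 58.29 µV.
Position in LSBs: (0.94047565 − (0)) × 32768/1.91 = 16134.8199; rounding gives k = 16135.
V_code = V_min + k × range/2^15 = 0 + 16135 × 1.91/32768 = 0.94048614502 V.
V_in − V_code = 0.94047565 − (0.94048614502) = −10.5 µV.

−10.5 µV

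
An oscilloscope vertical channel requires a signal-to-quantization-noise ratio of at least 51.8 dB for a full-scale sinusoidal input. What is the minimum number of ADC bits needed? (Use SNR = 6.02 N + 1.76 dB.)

9 bits

6.02 N + 1.76 ≥ 51.8 gives N ≥ 8.312, so the minimum integer is 9.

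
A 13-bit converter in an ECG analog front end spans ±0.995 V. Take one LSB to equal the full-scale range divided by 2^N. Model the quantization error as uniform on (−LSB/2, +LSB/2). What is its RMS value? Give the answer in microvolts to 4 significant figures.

Span: 0.995 V − (-0.995 V) = 1.99 V.
LSB = 1.99 V / 2^13 = 242.920 µV.
σ_q = LSB/√12 = 242.920 µV/3.4641 = 70.12 µV.

70.12 µV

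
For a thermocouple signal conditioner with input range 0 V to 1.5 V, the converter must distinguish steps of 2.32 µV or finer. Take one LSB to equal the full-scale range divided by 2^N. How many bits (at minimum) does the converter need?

20 bits

Span = 1.5 V.
Levels needed ≥ 1.5/2.32 µV = 646600. 2^20 = 1048576 suffices, so N_min = 20.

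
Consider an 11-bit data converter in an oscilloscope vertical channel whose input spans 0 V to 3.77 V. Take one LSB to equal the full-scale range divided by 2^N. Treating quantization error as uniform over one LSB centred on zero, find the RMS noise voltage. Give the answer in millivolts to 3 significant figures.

Full-scale range = 3.77 V.
LSB = 3.77 V ÷ 2^11 = 3.77/2048 V = 1.8408 mV.
σ_q = LSB/√12 = 1.8408 mV/3.4641 = 0.531 mV.

0.531 mV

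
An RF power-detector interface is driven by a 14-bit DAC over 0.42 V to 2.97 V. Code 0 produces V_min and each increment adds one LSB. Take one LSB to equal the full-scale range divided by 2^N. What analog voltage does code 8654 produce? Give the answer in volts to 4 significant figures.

1.767 V

The full-scale span is 2.97 − (0.42) = 2.55 V. LSB = 2.55 V / 2^14.
V_out = V_min + code × LSB = 0.42 V + 8654 × 2.55 V / 16384
      = 0.42 + 1.34691 = 1.76691 V.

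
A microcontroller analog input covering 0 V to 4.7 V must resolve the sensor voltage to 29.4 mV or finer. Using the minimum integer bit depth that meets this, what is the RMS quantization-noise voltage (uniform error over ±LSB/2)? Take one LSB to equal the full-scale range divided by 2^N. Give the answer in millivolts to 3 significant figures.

5.30 mV

Range is 4.7 V.
Levels needed ≥ 4.7/29.4 mV = 159.9. 2^8 = 256 suffices, so N_min = 8.
Step size = 4.7/256 V = 18.359 mV.
σ_q = LSB/√12 = 18.359 mV/3.4641 = 5.30 mV.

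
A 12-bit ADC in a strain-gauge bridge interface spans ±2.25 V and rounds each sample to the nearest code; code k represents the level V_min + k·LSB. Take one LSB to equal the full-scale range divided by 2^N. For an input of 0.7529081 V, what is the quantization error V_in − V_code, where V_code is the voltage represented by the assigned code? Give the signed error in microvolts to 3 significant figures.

+345 µV

Span: 2.25 V − (-2.25 V) = 4.5 V. LSB = 4.5 V / 2^12 ≈ 1.099 mV.
Position in LSBs: (0.7529081 − (-2.25)) × 4096/4.5 = 2733.3137; rounding gives k = 2733.
V_code = V_min + k × range/2^12 = -2.25 + 2733 × 4.5/4096 = 0.7525634766 V.
e = 0.7529081 − (0.7525634766) = +345 µV.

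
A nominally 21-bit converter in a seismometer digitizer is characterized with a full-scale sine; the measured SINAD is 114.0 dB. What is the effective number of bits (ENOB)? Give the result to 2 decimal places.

ENOB = (SINAD − 1.76) / 6.02 = (114.0 − 1.76) / 6.02 = 112.24 / 6.02 = 18.6445.

18.64 bits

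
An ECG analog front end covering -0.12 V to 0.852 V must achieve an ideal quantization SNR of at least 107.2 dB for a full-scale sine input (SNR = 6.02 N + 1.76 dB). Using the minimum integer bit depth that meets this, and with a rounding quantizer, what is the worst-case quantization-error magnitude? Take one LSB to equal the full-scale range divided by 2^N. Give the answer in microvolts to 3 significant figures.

Span: 0.852 V − (-0.12 V) = 0.972 V.
6.02 N + 1.76 ≥ 107.2 gives N ≥ 17.515, so the minimum integer is 18.
LSB = 0.972 V / 2^18 = 3.7079 µV.
Max error for round-to-nearest is LSB/2 = 1.85 µV.

1.85 µV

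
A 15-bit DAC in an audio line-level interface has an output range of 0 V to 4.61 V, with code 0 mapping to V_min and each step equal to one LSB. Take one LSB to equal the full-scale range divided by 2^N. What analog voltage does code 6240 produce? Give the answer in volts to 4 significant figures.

V_FS = 4.61 V. LSB = 4.61 V / 2^15.
V_out = V_min + code × LSB = 0 V + 6240 × 4.61 V / 32768
      = 0 + 0.877881 = 0.877881 V.

0.8779 V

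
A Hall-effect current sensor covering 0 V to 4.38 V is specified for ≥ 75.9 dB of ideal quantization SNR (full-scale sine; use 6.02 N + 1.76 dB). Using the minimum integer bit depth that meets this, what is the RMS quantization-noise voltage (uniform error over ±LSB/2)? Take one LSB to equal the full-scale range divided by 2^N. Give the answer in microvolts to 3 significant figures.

154 µV

Full-scale range = 4.38 V.
Required N = ⌈(75.9 − 1.76)/6.02⌉ = ⌈12.316⌉ = 13.
One LSB is 4.38 V / 8192 = 0.53467 mV.
V_rms = LSB/√12 = 154 µV.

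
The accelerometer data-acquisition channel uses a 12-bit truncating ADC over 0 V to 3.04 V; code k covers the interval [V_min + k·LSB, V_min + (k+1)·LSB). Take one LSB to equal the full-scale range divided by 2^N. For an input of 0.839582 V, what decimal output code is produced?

1131

Range is 3.04 V. LSB = 3.04 V / 2^12 ≈ 0.7422 mV.
V_in − V_min = 0.839582 − (0) = 0.839582 V.
Divide by LSB: 0.839582 × 4096/3.04 = 1131.2263.
Truncating gives code 1131.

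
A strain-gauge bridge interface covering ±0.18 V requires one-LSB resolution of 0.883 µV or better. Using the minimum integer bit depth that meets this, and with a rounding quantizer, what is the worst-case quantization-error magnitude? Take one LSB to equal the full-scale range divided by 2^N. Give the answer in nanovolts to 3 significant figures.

Span: 0.18 V − (-0.18 V) = 0.36 V.
Levels needed ≥ 0.36/0.883 µV = 407700. 2^19 = 524288 suffices, so N_min = 19.
LSB = 0.36 V ÷ 2^19 = 0.36/524288 V = 0.68665 µV.
Half an LSB is 343 nV.

343 nV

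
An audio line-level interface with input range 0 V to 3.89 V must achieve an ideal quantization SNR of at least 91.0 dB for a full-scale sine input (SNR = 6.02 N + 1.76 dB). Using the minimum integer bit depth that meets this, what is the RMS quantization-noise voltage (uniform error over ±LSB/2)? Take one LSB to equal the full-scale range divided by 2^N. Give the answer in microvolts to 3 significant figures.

Range is 3.89 V.
Solving 6.02 N ≥ 91.0 − 1.76: N ≥ 14.824. Round up → N = 15.
LSB = 3.89 V ÷ 2^15 = 3.89/32768 V = 118.71 µV.
σ_q = LSB/√12 = 118.71 µV/3.4641 = 34.3 µV.

34.3 µV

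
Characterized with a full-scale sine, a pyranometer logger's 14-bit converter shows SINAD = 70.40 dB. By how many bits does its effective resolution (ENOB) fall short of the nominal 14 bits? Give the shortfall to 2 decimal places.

2.60 bits

ENOB = (SINAD − 1.76)/6.02 = (70.40 − 1.76)/6.02 = 11.4020 bits.
14 − 11.4020 = 2.60 bits below nominal.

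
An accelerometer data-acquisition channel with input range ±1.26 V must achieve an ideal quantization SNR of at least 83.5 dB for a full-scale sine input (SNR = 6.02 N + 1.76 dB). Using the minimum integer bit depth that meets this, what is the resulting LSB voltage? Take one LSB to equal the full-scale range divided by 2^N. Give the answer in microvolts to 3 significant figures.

Span: 1.26 V − (-1.26 V) = 2.52 V.
N ≥ (83.5 − 1.76)/6.02 = 13.578 → N_min = 14.
One LSB is 2.52 V / 16384 = 154 µV.

154 µV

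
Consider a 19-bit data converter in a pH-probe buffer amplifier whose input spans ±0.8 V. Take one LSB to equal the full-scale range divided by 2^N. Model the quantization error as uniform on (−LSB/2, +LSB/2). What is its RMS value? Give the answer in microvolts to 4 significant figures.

0.8810 µV

The full-scale span is 0.8 − (-0.8) = 1.6 V.
LSB = 1.6 V / 2^19 = 3.05176 µV.
V_rms = LSB/√12 = 3.05176 µV / √12 = 0.8810 µV.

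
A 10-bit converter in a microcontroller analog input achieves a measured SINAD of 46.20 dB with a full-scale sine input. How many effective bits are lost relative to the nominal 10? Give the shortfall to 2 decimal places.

Effective bits = (46.20 − 1.76)/6.02 = 7.3821.
Shortfall = 10 − 7.3821 = 2.6179 bits.

2.62 bits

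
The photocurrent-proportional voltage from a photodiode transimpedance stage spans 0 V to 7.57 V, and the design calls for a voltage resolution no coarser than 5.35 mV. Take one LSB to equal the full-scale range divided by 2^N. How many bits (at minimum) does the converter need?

11 bits

V_FS = 7.57 V.
Need 2^N ≥ 7.57 V / 5.35 mV = 1415 → N_min = 11.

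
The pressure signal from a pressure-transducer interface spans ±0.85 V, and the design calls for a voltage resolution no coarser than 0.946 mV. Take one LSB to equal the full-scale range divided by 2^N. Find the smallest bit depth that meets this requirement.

11 bits

Span: 0.85 V − (-0.85 V) = 1.7 V.
1.7 V / 0.946 mV = 1797. Since 2^10 = 1024 and 2^11 = 2048, N = 11.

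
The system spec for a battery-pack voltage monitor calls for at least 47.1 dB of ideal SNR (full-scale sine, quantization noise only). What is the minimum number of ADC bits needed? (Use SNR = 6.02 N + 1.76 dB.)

8 bits

6.02 N + 1.76 ≥ 47.1 gives N ≥ 7.532, so the minimum integer is 8.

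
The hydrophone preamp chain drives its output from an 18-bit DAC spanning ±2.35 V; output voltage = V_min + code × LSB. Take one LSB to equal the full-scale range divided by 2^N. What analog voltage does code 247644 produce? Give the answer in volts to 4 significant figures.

2.090 V

Full-scale range = 2.35 V − (-2.35 V) = 4.7 V. LSB = 4.7 V / 2^18.
V_out = -2.35 + 247644 × (4.7/262144) V
      = -2.35 + 4.44003 = 2.09003 V.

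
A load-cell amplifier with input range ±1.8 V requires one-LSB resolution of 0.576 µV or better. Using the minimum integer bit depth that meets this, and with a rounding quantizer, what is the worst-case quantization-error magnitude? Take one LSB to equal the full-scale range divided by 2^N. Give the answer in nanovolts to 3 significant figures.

Range = 1.8 − (-1.8) = 3.6 V.
3.6 V / 0.576 µV = 6.250e6. Since 2^22 = 4194304 and 2^23 = 8388608, N = 23.
One LSB is 3.6 V / 8388608 = 429.15 nV.
|e|_max = LSB/2 = 215 nV.

215 nV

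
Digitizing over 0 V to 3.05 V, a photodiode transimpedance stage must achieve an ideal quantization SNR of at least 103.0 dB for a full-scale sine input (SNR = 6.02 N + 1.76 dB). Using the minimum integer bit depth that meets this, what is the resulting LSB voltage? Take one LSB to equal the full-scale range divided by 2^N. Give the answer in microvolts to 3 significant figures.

Range is 3.05 V.
6.02 N + 1.76 ≥ 103.0 gives N ≥ 16.817, so the minimum integer is 17.
LSB = 3.05 V ÷ 2^17 = 3.05/131072 V = 23.3 µV.

23.3 µV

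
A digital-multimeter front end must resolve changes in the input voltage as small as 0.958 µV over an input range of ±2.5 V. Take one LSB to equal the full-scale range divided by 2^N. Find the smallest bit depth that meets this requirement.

The full-scale span is 2.5 − (-2.5) = 5 V.
Levels needed ≥ 5/0.958 µV = 5.219e6. 2^23 = 8388608 suffices, so N_min = 23.

23 bits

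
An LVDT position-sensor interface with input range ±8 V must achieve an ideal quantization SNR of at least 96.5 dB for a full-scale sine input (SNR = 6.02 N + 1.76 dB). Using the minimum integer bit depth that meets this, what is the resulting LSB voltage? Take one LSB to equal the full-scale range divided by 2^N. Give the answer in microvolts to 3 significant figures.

244 µV

The full-scale span is 8 − (-8) = 16 V.
N ≥ (96.5 − 1.76)/6.02 = 15.738 → N_min = 16.
Step size = 16/65536 V = 244 µV.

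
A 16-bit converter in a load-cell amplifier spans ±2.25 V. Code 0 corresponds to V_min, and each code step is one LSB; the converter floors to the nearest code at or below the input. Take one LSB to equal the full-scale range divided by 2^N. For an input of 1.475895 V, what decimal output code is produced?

54262

Full-scale range = 2.25 V − (-2.25 V) = 4.5 V. LSB = 4.5 V / 2^16 ≈ 68.66 µV.
V_in − V_min = 1.475895 − (-2.25) = 3.725895 V.
Divide by LSB: 3.725895 × 65536/4.5 = 54262.2788.
Truncating gives code 54262.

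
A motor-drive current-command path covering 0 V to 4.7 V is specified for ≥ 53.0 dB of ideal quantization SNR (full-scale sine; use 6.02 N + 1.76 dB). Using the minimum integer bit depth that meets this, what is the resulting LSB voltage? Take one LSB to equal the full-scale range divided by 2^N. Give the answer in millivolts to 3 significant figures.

Range is 4.7 V.
6.02 N + 1.76 ≥ 53.0 gives N ≥ 8.512, so the minimum integer is 9.
One LSB is 4.7 V / 512 = 9.18 mV.

9.18 mV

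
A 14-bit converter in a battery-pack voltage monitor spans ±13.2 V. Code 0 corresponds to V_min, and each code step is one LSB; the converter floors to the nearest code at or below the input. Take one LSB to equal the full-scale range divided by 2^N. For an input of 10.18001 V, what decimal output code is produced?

14509

Full-scale range = 13.2 V − (-13.2 V) = 26.4 V. LSB = 26.4 V / 2^14 ≈ 1.611 mV.
V_in − V_min = 10.18001 − (-13.2) = 23.38001 V.
Divide by LSB: 23.38001 × 16384/26.4 = 14509.7759.
Truncating gives code 14509.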